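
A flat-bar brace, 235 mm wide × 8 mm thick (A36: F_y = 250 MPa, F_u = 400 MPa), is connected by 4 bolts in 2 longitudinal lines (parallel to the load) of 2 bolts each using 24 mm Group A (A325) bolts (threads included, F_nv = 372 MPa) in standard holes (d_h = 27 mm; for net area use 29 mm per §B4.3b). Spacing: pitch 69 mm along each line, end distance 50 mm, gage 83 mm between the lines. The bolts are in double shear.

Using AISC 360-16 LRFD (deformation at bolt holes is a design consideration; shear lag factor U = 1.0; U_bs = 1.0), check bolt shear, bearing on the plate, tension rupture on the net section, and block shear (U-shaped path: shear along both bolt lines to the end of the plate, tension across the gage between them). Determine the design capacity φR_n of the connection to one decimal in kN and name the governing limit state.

Bolt shear: A_b = π(24)²/4 = 452.39 mm². φR_n = 0.75 × 372 × 452.39 × 4 × 2 = 1009.7 kN.
Bearing (8 mm plate, F_u = 400 MPa): end bolts L_c = 50 − 27/2 = 36.5, R_n = min(1.2×36.5×8×400, 2.4×24×8×400) = 140.16 kN/bolt; interior L_c = 69 − 27 = 42, R_n = 161.28 kN/bolt. φR_n = 0.75 × (2×140.16 + 2×161.28) = 452.2 kN.
Tension rupture (net): A_n = (235 − 2×29)×8 = 1416 mm² (U = 1.0, A_e = A_n). φR_n = 0.75 × 400 × 1416 = 424.8 kN.
Block shear: shear path 2×[50+1×69] = 2×119 mm, A_gv = 1904, A_nv = 2×(119 − 1.5×29)×8 = 1208 mm²; tension across gage: (83 − 1×29)×8 = 432 mm². R_n = min(0.6×400×1208, 0.6×250×1904) + 1.0×400×432 = min(289.92, 285.6) + 172.8 = 458.4 kN. φR_n = 0.75 × 458.4 = 343.8 kN.
Governing: min(1009.7, 452.2, 424.8, 343.8) = 343.8 kN → block shear.

343.8 kN (block shear governs)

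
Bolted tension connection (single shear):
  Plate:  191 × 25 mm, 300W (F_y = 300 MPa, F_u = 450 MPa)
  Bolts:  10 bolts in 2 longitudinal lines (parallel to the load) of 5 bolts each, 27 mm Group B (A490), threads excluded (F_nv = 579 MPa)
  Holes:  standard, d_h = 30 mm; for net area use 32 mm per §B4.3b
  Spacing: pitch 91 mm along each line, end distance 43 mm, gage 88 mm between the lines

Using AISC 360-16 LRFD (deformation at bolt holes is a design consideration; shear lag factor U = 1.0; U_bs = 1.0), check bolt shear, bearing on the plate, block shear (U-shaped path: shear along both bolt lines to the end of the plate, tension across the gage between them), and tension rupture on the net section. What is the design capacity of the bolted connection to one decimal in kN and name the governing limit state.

Bolt shear: A_b = π(27)²/4 = 572.56 mm². φR_n = 0.75 × 579 × 572.56 × 10 × 1 = 2486.3 kN.
Bearing (25 mm plate, F_u = 450 MPa): end bolts L_c = 43 − 30/2 = 28, R_n = min(1.2×28×25×450, 2.4×27×25×450) = 378 kN/bolt; interior L_c = 91 − 30 = 61, R_n = 729 kN/bolt. φR_n = 0.75 × (2×378 + 8×729) = 4941.0 kN.
Block shear: shear path 2×[43+4×91] = 2×407 mm, A_gv = 20350, A_nv = 2×(407 − 4.5×32)×25 = 13150 mm²; tension across gage: (88 − 1×32)×25 = 1400 mm². R_n = min(0.6×450×13150, 0.6×300×20350) + 1.0×450×1400 = min(3550.5, 3663) + 630 = 4180.5 kN. φR_n = 0.75 × 4180.5 = 3135.4 kN.
Tension rupture (net): A_n = (191 − 2×32)×25 = 3175 mm² (U = 1.0, A_e = A_n). φR_n = 0.75 × 450 × 3175 = 1071.6 kN.
Governing: min(2486.3, 4941.0, 3135.4, 1071.6) = 1071.6 kN → net-section rupture.

1071.6 kN (net-section rupture governs)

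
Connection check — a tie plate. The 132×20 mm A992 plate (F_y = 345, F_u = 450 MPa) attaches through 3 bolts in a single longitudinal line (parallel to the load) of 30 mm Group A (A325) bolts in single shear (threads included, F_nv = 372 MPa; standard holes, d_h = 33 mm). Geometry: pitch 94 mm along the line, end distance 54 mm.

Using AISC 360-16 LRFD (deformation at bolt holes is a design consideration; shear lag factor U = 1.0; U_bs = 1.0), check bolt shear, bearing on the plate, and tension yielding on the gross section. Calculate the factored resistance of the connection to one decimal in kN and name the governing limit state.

Bolt shear: A_b = π(30)²/4 = 706.86 mm². φR_n = 0.75 × 372 × 706.86 × 3 × 1 = 591.6 kN.
Bearing (20 mm plate, F_u = 450 MPa): end bolts L_c = 54 − 33/2 = 37.5, R_n = min(1.2×37.5×20×450, 2.4×30×20×450) = 405 kN/bolt; interior L_c = 94 − 33 = 61, R_n = 648 kN/bolt. φR_n = 0.75 × (1×405 + 2×648) = 1275.8 kN.
Tension yield (gross): A_g = 132×20 = 2640 mm². φR_n = 0.90 × 345 × 2640 = 819.7 kN.
Governing: min(591.6, 1275.8, 819.7) = 591.6 kN → bolt shear.

591.6 kN (bolt shear governs)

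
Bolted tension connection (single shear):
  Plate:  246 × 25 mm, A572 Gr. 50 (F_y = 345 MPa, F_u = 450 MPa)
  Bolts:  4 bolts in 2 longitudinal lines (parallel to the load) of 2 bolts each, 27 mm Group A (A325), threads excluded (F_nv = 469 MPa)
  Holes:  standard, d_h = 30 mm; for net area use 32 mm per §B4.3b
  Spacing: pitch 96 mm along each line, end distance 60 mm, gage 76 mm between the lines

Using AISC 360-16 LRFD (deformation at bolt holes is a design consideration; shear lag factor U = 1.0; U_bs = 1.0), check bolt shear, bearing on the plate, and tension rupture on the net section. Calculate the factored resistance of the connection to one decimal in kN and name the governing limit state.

Bolt shear: A_b = π(27)²/4 = 572.56 mm². φR_n = 0.75 × 469 × 572.56 × 4 × 1 = 805.6 kN.
Bearing (25 mm plate, F_u = 450 MPa): end bolts L_c = 60 − 30/2 = 45, R_n = min(1.2×45×25×450, 2.4×27×25×450) = 607.5 kN/bolt; interior L_c = 96 − 30 = 66, R_n = 729 kN/bolt. φR_n = 0.75 × (2×607.5 + 2×729) = 2004.8 kN.
Tension rupture (net): A_n = (246 − 2×32)×25 = 4550 mm² (U = 1.0, A_e = A_n). φR_n = 0.75 × 450 × 4550 = 1535.6 kN.
Governing: min(805.6, 2004.8, 1535.6) = 805.6 kN → bolt shear.

805.6 kN (bolt shear governs)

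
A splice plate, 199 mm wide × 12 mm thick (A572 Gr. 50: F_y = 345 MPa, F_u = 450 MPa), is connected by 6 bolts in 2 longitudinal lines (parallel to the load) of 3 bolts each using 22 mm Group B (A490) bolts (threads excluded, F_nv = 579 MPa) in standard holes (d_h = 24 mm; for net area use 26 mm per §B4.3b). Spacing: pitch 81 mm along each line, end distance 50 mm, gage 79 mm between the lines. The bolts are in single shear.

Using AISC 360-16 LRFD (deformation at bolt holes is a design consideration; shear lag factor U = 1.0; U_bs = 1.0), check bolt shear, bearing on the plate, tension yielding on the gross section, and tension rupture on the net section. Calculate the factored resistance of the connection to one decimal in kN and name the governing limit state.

595.4 kN (net-section rupture governs)

Bolt shear: A_b = π(22)²/4 = 380.13 mm². φR_n = 0.75 × 579 × 380.13 × 6 × 1 = 990.4 kN.
Bearing (12 mm plate, F_u = 450 MPa): end bolts L_c = 50 − 24/2 = 38, R_n = min(1.2×38×12×450, 2.4×22×12×450) = 246.24 kN/bolt; interior L_c = 81 − 24 = 57, R_n = 285.12 kN/bolt. φR_n = 0.75 × (2×246.24 + 4×285.12) = 1224.7 kN.
Tension yield (gross): A_g = 199×12 = 2388 mm². φR_n = 0.90 × 345 × 2388 = 741.5 kN.
Tension rupture (net): A_n = (199 − 2×26)×12 = 1764 mm² (U = 1.0, A_e = A_n). φR_n = 0.75 × 450 × 1764 = 595.4 kN.
Governing: min(990.4, 1224.7, 741.5, 595.4) = 595.4 kN → net-section rupture.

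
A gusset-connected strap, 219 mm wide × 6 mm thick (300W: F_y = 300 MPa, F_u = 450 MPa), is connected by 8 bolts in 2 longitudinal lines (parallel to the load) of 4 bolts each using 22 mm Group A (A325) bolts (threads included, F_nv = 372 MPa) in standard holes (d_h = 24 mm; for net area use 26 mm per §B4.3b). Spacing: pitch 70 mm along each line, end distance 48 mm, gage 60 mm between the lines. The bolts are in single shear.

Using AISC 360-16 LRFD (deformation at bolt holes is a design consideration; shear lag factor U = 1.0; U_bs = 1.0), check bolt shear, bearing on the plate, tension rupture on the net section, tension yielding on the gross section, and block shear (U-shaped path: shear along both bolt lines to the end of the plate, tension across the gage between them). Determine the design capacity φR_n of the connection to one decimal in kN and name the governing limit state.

Bolt shear: A_b = π(22)²/4 = 380.13 mm². φR_n = 0.75 × 372 × 380.13 × 8 × 1 = 848.5 kN.
Bearing (6 mm plate, F_u = 450 MPa): end bolts L_c = 48 − 24/2 = 36, R_n = min(1.2×36×6×450, 2.4×22×6×450) = 116.64 kN/bolt; interior L_c = 70 − 24 = 46, R_n = 142.56 kN/bolt. φR_n = 0.75 × (2×116.64 + 6×142.56) = 816.5 kN.
Tension rupture (net): A_n = (219 − 2×26)×6 = 1002 mm² (U = 1.0, A_e = A_n). φR_n = 0.75 × 450 × 1002 = 338.2 kN.
Tension yield (gross): A_g = 219×6 = 1314 mm². φR_n = 0.90 × 300 × 1314 = 354.8 kN.
Block shear: shear path 2×[48+3×70] = 2×258 mm, A_gv = 3096, A_nv = 2×(258 − 3.5×26)×6 = 2004 mm²; tension across gage: (60 − 1×26)×6 = 204 mm². R_n = min(0.6×450×2004, 0.6×300×3096) + 1.0×450×204 = min(541.08, 557.28) + 91.8 = 632.88 kN. φR_n = 0.75 × 632.88 = 474.7 kN.
Governing: min(848.5, 816.5, 338.2, 354.8, 474.7) = 338.2 kN → net-section rupture.

338.2 kN (net-section rupture governs)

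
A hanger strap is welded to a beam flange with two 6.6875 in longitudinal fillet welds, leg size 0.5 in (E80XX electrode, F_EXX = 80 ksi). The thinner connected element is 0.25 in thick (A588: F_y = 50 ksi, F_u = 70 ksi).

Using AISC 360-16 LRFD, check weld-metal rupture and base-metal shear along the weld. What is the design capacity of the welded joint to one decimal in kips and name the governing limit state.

Weld metal: throat = 0.707×0.5 = 0.3535 in, L = 2×6.6875 = 13.375 in. φR_n = 0.75 × 0.6 × 80 × 0.3535 × 13.375 = 170.2 kips.
Base metal shear (0.25 in plate): yield φR_n = 1.0×0.6×50×0.25×13.375 = 100.3 kips; rupture φR_n = 0.75×0.6×70×0.25×13.375 = 105.3 kips; take 100.3 kips (yield).
Governing: min(170.2, 100.3) = 100.3 kips → base-metal shear.

100.3 kips (base-metal shear governs)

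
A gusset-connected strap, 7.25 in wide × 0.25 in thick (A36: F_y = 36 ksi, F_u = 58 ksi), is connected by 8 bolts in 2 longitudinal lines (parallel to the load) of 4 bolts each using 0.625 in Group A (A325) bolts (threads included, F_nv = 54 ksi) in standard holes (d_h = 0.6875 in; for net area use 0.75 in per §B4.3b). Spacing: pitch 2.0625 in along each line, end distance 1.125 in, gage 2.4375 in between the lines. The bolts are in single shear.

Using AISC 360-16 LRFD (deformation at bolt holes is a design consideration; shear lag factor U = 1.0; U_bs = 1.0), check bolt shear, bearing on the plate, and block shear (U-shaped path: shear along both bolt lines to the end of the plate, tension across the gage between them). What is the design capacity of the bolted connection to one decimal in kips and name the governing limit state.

Bolt shear: A_b = π(0.625)²/4 = 0.3068 in². φR_n = 0.75 × 54 × 0.3068 × 8 × 1 = 99.4 kips.
Bearing (0.25 in plate, F_u = 58 ksi): end bolts L_c = 1.125 − 0.6875/2 = 0.78125, R_n = min(1.2×0.78125×0.25×58, 2.4×0.625×0.25×58) = 13.594 kips/bolt; interior L_c = 2.0625 − 0.6875 = 1.375, R_n = 21.75 kips/bolt. φR_n = 0.75 × (2×13.594 + 6×21.75) = 118.3 kips.
Block shear: shear path 2×[1.125+3×2.0625] = 2×7.3125 in, A_gv = 3.6563, A_nv = 2×(7.3125 − 3.5×0.75)×0.25 = 2.3438 in²; tension across gage: (2.4375 − 1×0.75)×0.25 = 0.42188 in². R_n = min(0.6×58×2.3438, 0.6×36×3.6563) + 1.0×58×0.42188 = min(81.564, 78.976) + 24.469 = 103.45 kips. φR_n = 0.75 × 103.45 = 77.6 kips.
Governing: min(99.4, 118.3, 77.6) = 77.6 kips → block shear.

77.6 kips (block shear governs)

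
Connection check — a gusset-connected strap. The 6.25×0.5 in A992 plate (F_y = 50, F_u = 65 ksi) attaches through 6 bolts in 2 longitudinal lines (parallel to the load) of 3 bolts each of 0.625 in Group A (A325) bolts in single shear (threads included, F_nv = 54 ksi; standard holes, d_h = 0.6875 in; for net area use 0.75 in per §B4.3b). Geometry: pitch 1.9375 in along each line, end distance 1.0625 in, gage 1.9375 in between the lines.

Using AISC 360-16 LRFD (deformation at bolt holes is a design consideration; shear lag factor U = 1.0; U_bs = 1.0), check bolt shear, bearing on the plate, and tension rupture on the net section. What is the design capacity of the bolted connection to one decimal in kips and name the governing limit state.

Bolt shear: A_b = π(0.625)²/4 = 0.3068 in². φR_n = 0.75 × 54 × 0.3068 × 6 × 1 = 74.6 kips.
Bearing (0.5 in plate, F_u = 65 ksi): end bolts L_c = 1.0625 − 0.6875/2 = 0.71875, R_n = min(1.2×0.71875×0.5×65, 2.4×0.625×0.5×65) = 28.031 kips/bolt; interior L_c = 1.9375 − 0.6875 = 1.25, R_n = 48.75 kips/bolt. φR_n = 0.75 × (2×28.031 + 4×48.75) = 188.3 kips.
Tension rupture (net): A_n = (6.25 − 2×0.75)×0.5 = 2.375 in² (U = 1.0, A_e = A_n). φR_n = 0.75 × 65 × 2.375 = 115.8 kips.
Governing: min(74.6, 188.3, 115.8) = 74.6 kips → bolt shear.

74.6 kips (bolt shear governs)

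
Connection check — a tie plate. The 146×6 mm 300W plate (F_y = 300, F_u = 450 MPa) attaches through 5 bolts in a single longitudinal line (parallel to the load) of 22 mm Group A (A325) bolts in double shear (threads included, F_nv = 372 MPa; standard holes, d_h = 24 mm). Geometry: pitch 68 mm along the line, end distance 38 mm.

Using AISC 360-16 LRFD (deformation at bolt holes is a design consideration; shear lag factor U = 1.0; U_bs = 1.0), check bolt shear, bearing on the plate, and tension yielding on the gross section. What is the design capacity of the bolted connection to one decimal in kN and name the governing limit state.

Bolt shear: A_b = π(22)²/4 = 380.13 mm². φR_n = 0.75 × 372 × 380.13 × 5 × 2 = 1060.6 kN.
Bearing (6 mm plate, F_u = 450 MPa): end bolts L_c = 38 − 24/2 = 26, R_n = min(1.2×26×6×450, 2.4×22×6×450) = 84.24 kN/bolt; interior L_c = 68 − 24 = 44, R_n = 142.56 kN/bolt. φR_n = 0.75 × (1×84.24 + 4×142.56) = 490.9 kN.
Tension yield (gross): A_g = 146×6 = 876 mm². φR_n = 0.90 × 300 × 876 = 236.5 kN.
Governing: min(1060.6, 490.9, 236.5) = 236.5 kN → gross-section yield.

236.5 kN (gross-section yield governs)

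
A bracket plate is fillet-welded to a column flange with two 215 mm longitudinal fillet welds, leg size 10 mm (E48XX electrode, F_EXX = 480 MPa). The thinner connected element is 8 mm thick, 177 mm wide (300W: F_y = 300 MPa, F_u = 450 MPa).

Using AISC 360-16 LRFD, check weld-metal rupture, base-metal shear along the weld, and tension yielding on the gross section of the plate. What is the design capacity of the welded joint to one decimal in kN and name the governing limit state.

382.3 kN (gross-section yield governs)

Weld metal: throat = 0.707×10 = 7.07 mm, L = 2×215 = 430 mm. φR_n = 0.75 × 0.6 × 480 × 7.07 × 430 = 656.7 kN.
Base metal shear (8 mm plate): yield φR_n = 1.0×0.6×300×8×430 = 619.2 kN; rupture φR_n = 0.75×0.6×450×8×430 = 696.6 kN; take 619.2 kN (yield).
Tension yield (gross): A_g = 177×8 = 1416 mm². φR_n = 0.90 × 300 × 1416 = 382.3 kN.
Governing: min(656.7, 619.2, 382.3) = 382.3 kN → gross-section yield.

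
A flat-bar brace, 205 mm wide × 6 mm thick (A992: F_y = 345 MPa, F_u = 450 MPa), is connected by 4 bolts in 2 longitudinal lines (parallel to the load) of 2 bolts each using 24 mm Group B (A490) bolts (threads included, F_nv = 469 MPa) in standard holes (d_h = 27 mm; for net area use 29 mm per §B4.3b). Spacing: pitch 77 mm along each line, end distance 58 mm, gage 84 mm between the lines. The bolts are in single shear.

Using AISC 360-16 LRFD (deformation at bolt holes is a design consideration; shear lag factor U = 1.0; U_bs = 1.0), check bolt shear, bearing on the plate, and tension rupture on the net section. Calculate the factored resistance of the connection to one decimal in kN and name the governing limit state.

Bolt shear: A_b = π(24)²/4 = 452.39 mm². φR_n = 0.75 × 469 × 452.39 × 4 × 1 = 636.5 kN.
Bearing (6 mm plate, F_u = 450 MPa): end bolts L_c = 58 − 27/2 = 44.5, R_n = min(1.2×44.5×6×450, 2.4×24×6×450) = 144.18 kN/bolt; interior L_c = 77 − 27 = 50, R_n = 155.52 kN/bolt. φR_n = 0.75 × (2×144.18 + 2×155.52) = 449.6 kN.
Tension rupture (net): A_n = (205 − 2×29)×6 = 882 mm² (U = 1.0, A_e = A_n). φR_n = 0.75 × 450 × 882 = 297.7 kN.
Governing: min(636.5, 449.6, 297.7) = 297.7 kN → net-section rupture.

297.7 kN (net-section rupture governs)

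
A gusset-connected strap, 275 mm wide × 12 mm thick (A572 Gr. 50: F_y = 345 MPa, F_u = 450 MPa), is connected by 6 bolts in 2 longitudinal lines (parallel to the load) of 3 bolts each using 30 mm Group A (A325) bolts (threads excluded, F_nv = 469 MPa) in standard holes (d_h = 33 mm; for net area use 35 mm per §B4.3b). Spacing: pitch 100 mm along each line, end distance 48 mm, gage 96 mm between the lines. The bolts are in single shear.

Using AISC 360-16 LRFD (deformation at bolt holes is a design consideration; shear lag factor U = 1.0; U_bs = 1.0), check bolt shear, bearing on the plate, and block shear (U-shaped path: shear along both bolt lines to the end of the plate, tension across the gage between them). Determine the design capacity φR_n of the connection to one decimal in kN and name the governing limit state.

1027.1 kN (block shear governs)

Bolt shear: A_b = π(30)²/4 = 706.86 mm². φR_n = 0.75 × 469 × 706.86 × 6 × 1 = 1491.8 kN.
Bearing (12 mm plate, F_u = 450 MPa): end bolts L_c = 48 − 33/2 = 31.5, R_n = min(1.2×31.5×12×450, 2.4×30×12×450) = 204.12 kN/bolt; interior L_c = 100 − 33 = 67, R_n = 388.8 kN/bolt. φR_n = 0.75 × (2×204.12 + 4×388.8) = 1472.6 kN.
Block shear: shear path 2×[48+2×100] = 2×248 mm, A_gv = 5952, A_nv = 2×(248 − 2.5×35)×12 = 3852 mm²; tension across gage: (96 − 1×35)×12 = 732 mm². R_n = min(0.6×450×3852, 0.6×345×5952) + 1.0×450×732 = min(1040, 1232.1) + 329.4 = 1369.4 kN. φR_n = 0.75 × 1369.4 = 1027.1 kN.
Governing: min(1491.8, 1472.6, 1027.1) = 1027.1 kN → block shear.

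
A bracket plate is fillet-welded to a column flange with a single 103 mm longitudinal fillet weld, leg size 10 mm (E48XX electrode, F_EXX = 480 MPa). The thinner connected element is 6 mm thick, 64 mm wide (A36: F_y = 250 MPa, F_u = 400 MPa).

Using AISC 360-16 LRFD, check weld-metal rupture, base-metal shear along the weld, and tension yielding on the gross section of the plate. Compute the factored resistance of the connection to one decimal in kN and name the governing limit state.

86.4 kN (gross-section yield governs)

Weld metal: throat = 0.707×10 = 7.07 mm, L = 103 mm. φR_n = 0.75 × 0.6 × 480 × 7.07 × 103 = 157.3 kN.
Base metal shear (6 mm plate): yield φR_n = 1.0×0.6×250×6×103 = 92.7 kN; rupture φR_n = 0.75×0.6×400×6×103 = 111.2 kN; take 92.7 kN (yield).
Tension yield (gross): A_g = 64×6 = 384 mm². φR_n = 0.90 × 250 × 384 = 86.4 kN.
Governing: min(157.3, 92.7, 86.4) = 86.4 kN → gross-section yield.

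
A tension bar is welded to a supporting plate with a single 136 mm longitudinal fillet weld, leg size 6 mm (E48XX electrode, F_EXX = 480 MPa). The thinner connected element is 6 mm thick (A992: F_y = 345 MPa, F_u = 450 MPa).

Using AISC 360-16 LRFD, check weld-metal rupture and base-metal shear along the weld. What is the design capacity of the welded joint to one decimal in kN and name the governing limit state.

Weld metal: throat = 0.707×6 = 4.242 mm, L = 136 mm. φR_n = 0.75 × 0.6 × 480 × 4.242 × 136 = 124.6 kN.
Base metal shear (6 mm plate): yield φR_n = 1.0×0.6×345×6×136 = 168.9 kN; rupture φR_n = 0.75×0.6×450×6×136 = 165.2 kN; take 165.2 kN (rupture).
Governing: min(124.6, 165.2) = 124.6 kN → weld metal.

124.6 kN (weld metal governs)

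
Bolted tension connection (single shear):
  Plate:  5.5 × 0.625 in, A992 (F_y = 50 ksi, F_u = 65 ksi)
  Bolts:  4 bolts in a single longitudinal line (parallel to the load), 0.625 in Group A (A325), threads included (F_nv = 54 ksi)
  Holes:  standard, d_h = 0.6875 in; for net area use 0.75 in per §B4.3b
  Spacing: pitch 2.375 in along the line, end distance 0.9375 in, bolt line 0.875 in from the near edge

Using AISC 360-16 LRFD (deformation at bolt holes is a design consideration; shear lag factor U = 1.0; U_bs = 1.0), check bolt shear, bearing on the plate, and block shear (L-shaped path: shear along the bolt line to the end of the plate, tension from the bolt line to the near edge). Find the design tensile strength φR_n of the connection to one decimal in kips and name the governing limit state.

49.7 kips (bolt shear governs)

Bolt shear: A_b = π(0.625)²/4 = 0.3068 in². φR_n = 0.75 × 54 × 0.3068 × 4 × 1 = 49.7 kips.
Bearing (0.625 in plate, F_u = 65 ksi): end bolts L_c = 0.9375 − 0.6875/2 = 0.59375, R_n = min(1.2×0.59375×0.625×65, 2.4×0.625×0.625×65) = 28.945 kips/bolt; interior L_c = 2.375 − 0.6875 = 1.6875, R_n = 60.938 kips/bolt. φR_n = 0.75 × (1×28.945 + 3×60.938) = 158.8 kips.
Block shear: shear path 1×[0.9375+3×2.375] = 1×8.0625 in, A_gv = 5.0391, A_nv = 1×(8.0625 − 3.5×0.75)×0.625 = 3.3984 in²; tension to near edge: (0.875 − 0.5×0.75)×0.625 = 0.3125 in². R_n = min(0.6×65×3.3984, 0.6×50×5.0391) + 1.0×65×0.3125 = min(132.54, 151.17) + 20.313 = 152.85 kips. φR_n = 0.75 × 152.85 = 114.6 kips.
Governing: min(49.7, 158.8, 114.6) = 49.7 kips → bolt shear.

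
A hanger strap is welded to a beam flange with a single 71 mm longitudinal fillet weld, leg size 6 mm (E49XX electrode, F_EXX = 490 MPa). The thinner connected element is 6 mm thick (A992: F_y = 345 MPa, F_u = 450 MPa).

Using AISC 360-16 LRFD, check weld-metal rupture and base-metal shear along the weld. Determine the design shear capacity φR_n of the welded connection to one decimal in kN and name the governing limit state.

Weld metal: throat = 0.707×6 = 4.242 mm, L = 71 mm. φR_n = 0.75 × 0.6 × 490 × 4.242 × 71 = 66.4 kN.
Base metal shear (6 mm plate): yield φR_n = 1.0×0.6×345×6×71 = 88.2 kN; rupture φR_n = 0.75×0.6×450×6×71 = 86.3 kN; take 86.3 kN (rupture).
Governing: min(66.4, 86.3) = 66.4 kN → weld metal.

66.4 kN (weld metal governs)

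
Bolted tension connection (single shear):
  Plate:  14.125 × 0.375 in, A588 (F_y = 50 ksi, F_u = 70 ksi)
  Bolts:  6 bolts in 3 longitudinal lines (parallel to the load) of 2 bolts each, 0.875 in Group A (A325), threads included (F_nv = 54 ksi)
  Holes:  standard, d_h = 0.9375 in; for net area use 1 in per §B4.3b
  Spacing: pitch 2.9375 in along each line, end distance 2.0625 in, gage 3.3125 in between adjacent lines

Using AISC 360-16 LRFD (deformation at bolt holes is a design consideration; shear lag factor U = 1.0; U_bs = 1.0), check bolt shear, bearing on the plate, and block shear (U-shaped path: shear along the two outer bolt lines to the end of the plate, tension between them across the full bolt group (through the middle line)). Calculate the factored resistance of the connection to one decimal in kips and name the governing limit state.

Bolt shear: A_b = π(0.875)²/4 = 0.60132 in². φR_n = 0.75 × 54 × 0.60132 × 6 × 1 = 146.1 kips.
Bearing (0.375 in plate, F_u = 70 ksi): end bolts L_c = 2.0625 − 0.9375/2 = 1.59375, R_n = min(1.2×1.59375×0.375×70, 2.4×0.875×0.375×70) = 50.203 kips/bolt; interior L_c = 2.9375 − 0.9375 = 2, R_n = 55.125 kips/bolt. φR_n = 0.75 × (3×50.203 + 3×55.125) = 237.0 kips.
Block shear: shear path 2×[2.0625+1×2.9375] = 2×5 in, A_gv = 3.75, A_nv = 2×(5 − 1.5×1)×0.375 = 2.625 in²; tension across gage: (6.625 − 2×1)×0.375 = 1.7344 in². R_n = min(0.6×70×2.625, 0.6×50×3.75) + 1.0×70×1.7344 = min(110.25, 112.5) + 121.41 = 231.66 kips. φR_n = 0.75 × 231.66 = 173.7 kips.
Governing: min(146.1, 237.0, 173.7) = 146.1 kips → bolt shear.

146.1 kips (bolt shear governs)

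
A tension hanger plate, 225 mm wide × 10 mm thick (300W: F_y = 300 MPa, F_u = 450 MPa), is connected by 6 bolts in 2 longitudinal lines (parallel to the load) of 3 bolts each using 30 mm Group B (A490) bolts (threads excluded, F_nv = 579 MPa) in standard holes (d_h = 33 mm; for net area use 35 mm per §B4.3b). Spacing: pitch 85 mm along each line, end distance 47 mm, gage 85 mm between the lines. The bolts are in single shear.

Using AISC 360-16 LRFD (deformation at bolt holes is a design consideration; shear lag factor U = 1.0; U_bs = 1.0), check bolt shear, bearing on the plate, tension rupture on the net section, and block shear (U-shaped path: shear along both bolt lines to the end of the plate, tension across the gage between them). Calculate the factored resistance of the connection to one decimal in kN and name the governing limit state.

Bolt shear: A_b = π(30)²/4 = 706.86 mm². φR_n = 0.75 × 579 × 706.86 × 6 × 1 = 1841.7 kN.
Bearing (10 mm plate, F_u = 450 MPa): end bolts L_c = 47 − 33/2 = 30.5, R_n = min(1.2×30.5×10×450, 2.4×30×10×450) = 164.7 kN/bolt; interior L_c = 85 − 33 = 52, R_n = 280.8 kN/bolt. φR_n = 0.75 × (2×164.7 + 4×280.8) = 1089.5 kN.
Tension rupture (net): A_n = (225 − 2×35)×10 = 1550 mm² (U = 1.0, A_e = A_n). φR_n = 0.75 × 450 × 1550 = 523.1 kN.
Block shear: shear path 2×[47+2×85] = 2×217 mm, A_gv = 4340, A_nv = 2×(217 − 2.5×35)×10 = 2590 mm²; tension across gage: (85 − 1×35)×10 = 500 mm². R_n = min(0.6×450×2590, 0.6×300×4340) + 1.0×450×500 = min(699.3, 781.2) + 225 = 924.3 kN. φR_n = 0.75 × 924.3 = 693.2 kN.
Governing: min(1841.7, 1089.5, 523.1, 693.2) = 523.1 kN → net-section rupture.

523.1 kN (net-section rupture governs)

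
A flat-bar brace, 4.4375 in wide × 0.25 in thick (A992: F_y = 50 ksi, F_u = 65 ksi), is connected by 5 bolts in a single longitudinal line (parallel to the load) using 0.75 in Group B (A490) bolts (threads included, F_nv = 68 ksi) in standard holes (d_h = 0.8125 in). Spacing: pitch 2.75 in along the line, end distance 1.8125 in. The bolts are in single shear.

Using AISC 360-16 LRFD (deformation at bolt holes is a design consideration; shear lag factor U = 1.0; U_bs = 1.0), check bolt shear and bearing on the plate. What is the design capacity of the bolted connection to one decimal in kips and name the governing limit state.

108.3 kips (bearing governs)

Bolt shear: A_b = π(0.75)²/4 = 0.44179 in². φR_n = 0.75 × 68 × 0.44179 × 5 × 1 = 112.7 kips.
Bearing (0.25 in plate, F_u = 65 ksi): end bolts L_c = 1.8125 − 0.8125/2 = 1.40625, R_n = min(1.2×1.40625×0.25×65, 2.4×0.75×0.25×65) = 27.422 kips/bolt; interior L_c = 2.75 − 0.8125 = 1.9375, R_n = 29.25 kips/bolt. φR_n = 0.75 × (1×27.422 + 4×29.25) = 108.3 kips.
Governing: min(112.7, 108.3) = 108.3 kips → bearing.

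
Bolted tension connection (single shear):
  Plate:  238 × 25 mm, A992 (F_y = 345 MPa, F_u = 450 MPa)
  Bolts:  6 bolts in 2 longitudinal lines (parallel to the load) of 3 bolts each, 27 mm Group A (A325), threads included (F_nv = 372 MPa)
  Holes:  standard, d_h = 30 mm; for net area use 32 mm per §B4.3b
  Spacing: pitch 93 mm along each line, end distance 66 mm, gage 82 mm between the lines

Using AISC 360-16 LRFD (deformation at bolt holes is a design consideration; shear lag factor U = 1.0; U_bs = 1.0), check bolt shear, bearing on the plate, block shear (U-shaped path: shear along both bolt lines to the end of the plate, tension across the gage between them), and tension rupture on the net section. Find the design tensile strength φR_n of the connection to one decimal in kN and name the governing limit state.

958.5 kN (bolt shear governs)

Bolt shear: A_b = π(27)²/4 = 572.56 mm². φR_n = 0.75 × 372 × 572.56 × 6 × 1 = 958.5 kN.
Bearing (25 mm plate, F_u = 450 MPa): end bolts L_c = 66 − 30/2 = 51, R_n = min(1.2×51×25×450, 2.4×27×25×450) = 688.5 kN/bolt; interior L_c = 93 − 30 = 63, R_n = 729 kN/bolt. φR_n = 0.75 × (2×688.5 + 4×729) = 3219.8 kN.
Block shear: shear path 2×[66+2×93] = 2×252 mm, A_gv = 12600, A_nv = 2×(252 − 2.5×32)×25 = 8600 mm²; tension across gage: (82 − 1×32)×25 = 1250 mm². R_n = min(0.6×450×8600, 0.6×345×12600) + 1.0×450×1250 = min(2322, 2608.2) + 562.5 = 2884.5 kN. φR_n = 0.75 × 2884.5 = 2163.4 kN.
Tension rupture (net): A_n = (238 − 2×32)×25 = 4350 mm² (U = 1.0, A_e = A_n). φR_n = 0.75 × 450 × 4350 = 1468.1 kN.
Governing: min(958.5, 3219.8, 2163.4, 1468.1) = 958.5 kN → bolt shear.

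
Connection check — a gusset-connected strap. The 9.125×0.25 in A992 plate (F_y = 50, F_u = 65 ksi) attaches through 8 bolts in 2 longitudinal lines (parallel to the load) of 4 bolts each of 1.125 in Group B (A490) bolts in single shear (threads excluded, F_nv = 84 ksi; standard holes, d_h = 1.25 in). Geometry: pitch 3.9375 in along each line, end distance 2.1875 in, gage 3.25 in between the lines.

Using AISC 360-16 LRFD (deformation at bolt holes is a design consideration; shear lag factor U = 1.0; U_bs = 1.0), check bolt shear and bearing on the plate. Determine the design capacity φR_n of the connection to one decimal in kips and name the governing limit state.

243.1 kips (bearing governs)

Bolt shear: A_b = π(1.125)²/4 = 0.99402 in². φR_n = 0.75 × 84 × 0.99402 × 8 × 1 = 501.0 kips.
Bearing (0.25 in plate, F_u = 65 ksi): end bolts L_c = 2.1875 − 1.25/2 = 1.5625, R_n = min(1.2×1.5625×0.25×65, 2.4×1.125×0.25×65) = 30.469 kips/bolt; interior L_c = 3.9375 − 1.25 = 2.6875, R_n = 43.875 kips/bolt. φR_n = 0.75 × (2×30.469 + 6×43.875) = 243.1 kips.
Governing: min(501.0, 243.1) = 243.1 kips → bearing.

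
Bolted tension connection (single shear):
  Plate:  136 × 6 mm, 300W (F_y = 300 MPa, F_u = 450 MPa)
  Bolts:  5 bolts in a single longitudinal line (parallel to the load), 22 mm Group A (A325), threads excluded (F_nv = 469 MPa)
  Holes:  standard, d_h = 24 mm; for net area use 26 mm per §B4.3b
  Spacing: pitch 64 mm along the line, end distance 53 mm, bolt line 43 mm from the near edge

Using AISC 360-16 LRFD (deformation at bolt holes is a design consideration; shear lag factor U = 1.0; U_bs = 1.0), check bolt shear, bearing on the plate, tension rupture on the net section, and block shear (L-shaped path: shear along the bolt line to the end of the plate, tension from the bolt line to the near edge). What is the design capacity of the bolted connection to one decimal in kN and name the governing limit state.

222.8 kN (net-section rupture governs)

Bolt shear: A_b = π(22)²/4 = 380.13 mm². φR_n = 0.75 × 469 × 380.13 × 5 × 1 = 668.6 kN.
Bearing (6 mm plate, F_u = 450 MPa): end bolts L_c = 53 − 24/2 = 41, R_n = min(1.2×41×6×450, 2.4×22×6×450) = 132.84 kN/bolt; interior L_c = 64 − 24 = 40, R_n = 129.6 kN/bolt. φR_n = 0.75 × (1×132.84 + 4×129.6) = 488.4 kN.
Tension rupture (net): A_n = (136 − 1×26)×6 = 660 mm² (U = 1.0, A_e = A_n). φR_n = 0.75 × 450 × 660 = 222.8 kN.
Block shear: shear path 1×[53+4×64] = 1×309 mm, A_gv = 1854, A_nv = 1×(309 − 4.5×26)×6 = 1152 mm²; tension to near edge: (43 − 0.5×26)×6 = 180 mm². R_n = min(0.6×450×1152, 0.6×300×1854) + 1.0×450×180 = min(311.04, 333.72) + 81 = 392.04 kN. φR_n = 0.75 × 392.04 = 294.0 kN.
Governing: min(668.6, 488.4, 222.8, 294.0) = 222.8 kN → net-section rupture.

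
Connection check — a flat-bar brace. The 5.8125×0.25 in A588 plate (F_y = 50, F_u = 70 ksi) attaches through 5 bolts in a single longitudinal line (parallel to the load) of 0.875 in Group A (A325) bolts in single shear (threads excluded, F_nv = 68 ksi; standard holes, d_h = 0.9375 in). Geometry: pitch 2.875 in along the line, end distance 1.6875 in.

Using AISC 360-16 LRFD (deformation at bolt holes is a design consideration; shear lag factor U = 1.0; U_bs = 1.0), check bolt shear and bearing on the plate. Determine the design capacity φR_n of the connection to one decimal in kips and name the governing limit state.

129.4 kips (bearing governs)

Bolt shear: A_b = π(0.875)²/4 = 0.60132 in². φR_n = 0.75 × 68 × 0.60132 × 5 × 1 = 153.3 kips.
Bearing (0.25 in plate, F_u = 70 ksi): end bolts L_c = 1.6875 − 0.9375/2 = 1.21875, R_n = min(1.2×1.21875×0.25×70, 2.4×0.875×0.25×70) = 25.594 kips/bolt; interior L_c = 2.875 − 0.9375 = 1.9375, R_n = 36.75 kips/bolt. φR_n = 0.75 × (1×25.594 + 4×36.75) = 129.4 kips.
Governing: min(153.3, 129.4) = 129.4 kips → bearing.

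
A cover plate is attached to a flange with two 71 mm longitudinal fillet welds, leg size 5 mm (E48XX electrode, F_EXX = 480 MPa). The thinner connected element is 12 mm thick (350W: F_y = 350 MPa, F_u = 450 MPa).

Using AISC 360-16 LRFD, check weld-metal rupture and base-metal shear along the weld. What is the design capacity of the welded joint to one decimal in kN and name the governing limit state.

Weld metal: throat = 0.707×5 = 3.535 mm, L = 2×71 = 142 mm. φR_n = 0.75 × 0.6 × 480 × 3.535 × 142 = 108.4 kN.
Base metal shear (12 mm plate): yield φR_n = 1.0×0.6×350×12×142 = 357.8 kN; rupture φR_n = 0.75×0.6×450×12×142 = 345.1 kN; take 345.1 kN (rupture).
Governing: min(108.4, 345.1) = 108.4 kN → weld metal.

108.4 kN (weld metal governs)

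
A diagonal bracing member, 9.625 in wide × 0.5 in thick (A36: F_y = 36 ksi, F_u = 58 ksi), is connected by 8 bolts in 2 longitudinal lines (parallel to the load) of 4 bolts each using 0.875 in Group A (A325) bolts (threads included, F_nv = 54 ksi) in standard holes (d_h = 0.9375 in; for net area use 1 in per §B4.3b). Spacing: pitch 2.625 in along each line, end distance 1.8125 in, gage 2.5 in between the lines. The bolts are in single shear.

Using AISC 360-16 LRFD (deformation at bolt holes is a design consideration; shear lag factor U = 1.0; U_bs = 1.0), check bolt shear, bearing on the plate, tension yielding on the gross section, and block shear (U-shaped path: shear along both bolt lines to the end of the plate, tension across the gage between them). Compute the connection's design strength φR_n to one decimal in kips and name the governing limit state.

Bolt shear: A_b = π(0.875)²/4 = 0.60132 in². φR_n = 0.75 × 54 × 0.60132 × 8 × 1 = 194.8 kips.
Bearing (0.5 in plate, F_u = 58 ksi): end bolts L_c = 1.8125 − 0.9375/2 = 1.34375, R_n = min(1.2×1.34375×0.5×58, 2.4×0.875×0.5×58) = 46.763 kips/bolt; interior L_c = 2.625 − 0.9375 = 1.6875, R_n = 58.725 kips/bolt. φR_n = 0.75 × (2×46.763 + 6×58.725) = 334.4 kips.
Tension yield (gross): A_g = 9.625×0.5 = 4.8125 in². φR_n = 0.90 × 36 × 4.8125 = 155.9 kips.
Block shear: shear path 2×[1.8125+3×2.625] = 2×9.6875 in, A_gv = 9.6875, A_nv = 2×(9.6875 − 3.5×1)×0.5 = 6.1875 in²; tension across gage: (2.5 − 1×1)×0.5 = 0.75 in². R_n = min(0.6×58×6.1875, 0.6×36×9.6875) + 1.0×58×0.75 = min(215.33, 209.25) + 43.5 = 252.75 kips. φR_n = 0.75 × 252.75 = 189.6 kips.
Governing: min(194.8, 334.4, 155.9, 189.6) = 155.9 kips → gross-section yield.

155.9 kips (gross-section yield governs)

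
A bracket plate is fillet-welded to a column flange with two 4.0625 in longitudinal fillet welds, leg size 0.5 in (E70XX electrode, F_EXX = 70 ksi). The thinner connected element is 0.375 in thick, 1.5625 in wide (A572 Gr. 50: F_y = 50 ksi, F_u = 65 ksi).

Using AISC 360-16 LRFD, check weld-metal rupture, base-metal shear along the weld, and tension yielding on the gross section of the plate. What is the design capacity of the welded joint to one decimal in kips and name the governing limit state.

Weld metal: throat = 0.707×0.5 = 0.3535 in, L = 2×4.0625 = 8.125 in. φR_n = 0.75 × 0.6 × 70 × 0.3535 × 8.125 = 90.5 kips.
Base metal shear (0.375 in plate): yield φR_n = 1.0×0.6×50×0.375×8.125 = 91.4 kips; rupture φR_n = 0.75×0.6×65×0.375×8.125 = 89.1 kips; take 89.1 kips (rupture).
Tension yield (gross): A_g = 1.5625×0.375 = 0.58594 in². φR_n = 0.90 × 50 × 0.58594 = 26.4 kips.
Governing: min(90.5, 89.1, 26.4) = 26.4 kips → gross-section yield.

26.4 kips (gross-section yield governs)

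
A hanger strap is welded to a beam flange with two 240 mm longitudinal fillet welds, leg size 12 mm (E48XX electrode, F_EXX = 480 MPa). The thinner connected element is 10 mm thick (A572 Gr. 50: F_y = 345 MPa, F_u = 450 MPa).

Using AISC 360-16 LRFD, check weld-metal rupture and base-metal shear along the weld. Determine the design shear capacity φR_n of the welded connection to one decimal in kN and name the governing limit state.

Weld metal: throat = 0.707×12 = 8.484 mm, L = 2×240 = 480 mm. φR_n = 0.75 × 0.6 × 480 × 8.484 × 480 = 879.6 kN.
Base metal shear (10 mm plate): yield φR_n = 1.0×0.6×345×10×480 = 993.6 kN; rupture φR_n = 0.75×0.6×450×10×480 = 972.0 kN; take 972.0 kN (rupture).
Governing: min(879.6, 972.0) = 879.6 kN → weld metal.

879.6 kN (weld metal governs)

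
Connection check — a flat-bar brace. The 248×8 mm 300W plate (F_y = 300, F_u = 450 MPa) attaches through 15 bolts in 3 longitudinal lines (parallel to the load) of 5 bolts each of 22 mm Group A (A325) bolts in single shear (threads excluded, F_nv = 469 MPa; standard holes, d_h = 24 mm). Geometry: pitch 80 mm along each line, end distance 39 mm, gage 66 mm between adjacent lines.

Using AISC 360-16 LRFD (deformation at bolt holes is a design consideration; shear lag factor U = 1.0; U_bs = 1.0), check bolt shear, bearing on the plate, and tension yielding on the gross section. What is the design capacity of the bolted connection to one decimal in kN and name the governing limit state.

Bolt shear: A_b = π(22)²/4 = 380.13 mm². φR_n = 0.75 × 469 × 380.13 × 15 × 1 = 2005.7 kN.
Bearing (8 mm plate, F_u = 450 MPa): end bolts L_c = 39 − 24/2 = 27, R_n = min(1.2×27×8×450, 2.4×22×8×450) = 116.64 kN/bolt; interior L_c = 80 − 24 = 56, R_n = 190.08 kN/bolt. φR_n = 0.75 × (3×116.64 + 12×190.08) = 1973.2 kN.
Tension yield (gross): A_g = 248×8 = 1984 mm². φR_n = 0.90 × 300 × 1984 = 535.7 kN.
Governing: min(2005.7, 1973.2, 535.7) = 535.7 kN → gross-section yield.

535.7 kN (gross-section yield governs)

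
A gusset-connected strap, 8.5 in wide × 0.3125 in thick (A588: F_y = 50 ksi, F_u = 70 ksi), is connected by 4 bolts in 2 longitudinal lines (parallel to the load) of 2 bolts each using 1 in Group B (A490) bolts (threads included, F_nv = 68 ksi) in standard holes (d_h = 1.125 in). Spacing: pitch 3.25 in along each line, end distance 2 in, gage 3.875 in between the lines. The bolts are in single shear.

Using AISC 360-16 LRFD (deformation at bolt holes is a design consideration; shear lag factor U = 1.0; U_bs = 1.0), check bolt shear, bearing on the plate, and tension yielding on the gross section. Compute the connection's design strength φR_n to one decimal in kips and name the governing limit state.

Bolt shear: A_b = π(1)²/4 = 0.7854 in². φR_n = 0.75 × 68 × 0.7854 × 4 × 1 = 160.2 kips.
Bearing (0.3125 in plate, F_u = 70 ksi): end bolts L_c = 2 − 1.125/2 = 1.4375, R_n = min(1.2×1.4375×0.3125×70, 2.4×1×0.3125×70) = 37.734 kips/bolt; interior L_c = 3.25 − 1.125 = 2.125, R_n = 52.5 kips/bolt. φR_n = 0.75 × (2×37.734 + 2×52.5) = 135.4 kips.
Tension yield (gross): A_g = 8.5×0.3125 = 2.6563 in². φR_n = 0.90 × 50 × 2.6563 = 119.5 kips.
Governing: min(160.2, 135.4, 119.5) = 119.5 kips → gross-section yield.

119.5 kips (gross-section yield governs)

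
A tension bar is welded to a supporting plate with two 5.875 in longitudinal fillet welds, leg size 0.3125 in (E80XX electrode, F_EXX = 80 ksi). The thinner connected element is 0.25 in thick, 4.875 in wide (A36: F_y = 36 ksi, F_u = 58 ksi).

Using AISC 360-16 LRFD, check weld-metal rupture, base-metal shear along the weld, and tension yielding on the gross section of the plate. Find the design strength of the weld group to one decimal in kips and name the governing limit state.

Weld metal: throat = 0.707×0.3125 = 0.22094 in, L = 2×5.875 = 11.75 in. φR_n = 0.75 × 0.6 × 80 × 0.22094 × 11.75 = 93.5 kips.
Base metal shear (0.25 in plate): yield φR_n = 1.0×0.6×36×0.25×11.75 = 63.5 kips; rupture φR_n = 0.75×0.6×58×0.25×11.75 = 76.7 kips; take 63.5 kips (yield).
Tension yield (gross): A_g = 4.875×0.25 = 1.2188 in². φR_n = 0.90 × 36 × 1.2188 = 39.5 kips.
Governing: min(93.5, 63.5, 39.5) = 39.5 kips → gross-section yield.

39.5 kips (gross-section yield governs)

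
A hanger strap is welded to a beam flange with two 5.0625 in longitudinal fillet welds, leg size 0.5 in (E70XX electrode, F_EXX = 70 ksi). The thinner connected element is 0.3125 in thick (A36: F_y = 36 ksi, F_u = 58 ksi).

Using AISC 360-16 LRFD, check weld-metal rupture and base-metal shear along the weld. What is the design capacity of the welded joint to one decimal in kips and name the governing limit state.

68.3 kips (base-metal shear governs)

Weld metal: throat = 0.707×0.5 = 0.3535 in, L = 2×5.0625 = 10.125 in. φR_n = 0.75 × 0.6 × 70 × 0.3535 × 10.125 = 112.7 kips.
Base metal shear (0.3125 in plate): yield φR_n = 1.0×0.6×36×0.3125×10.125 = 68.3 kips; rupture φR_n = 0.75×0.6×58×0.3125×10.125 = 82.6 kips; take 68.3 kips (yield).
Governing: min(112.7, 68.3) = 68.3 kips → base-metal shear.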